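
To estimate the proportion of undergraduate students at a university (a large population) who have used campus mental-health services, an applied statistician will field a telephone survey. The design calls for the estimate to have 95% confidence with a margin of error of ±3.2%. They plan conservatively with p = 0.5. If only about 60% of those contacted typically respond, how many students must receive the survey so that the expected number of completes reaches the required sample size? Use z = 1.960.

Completed interviews needed: n₀ = 1.960² × 0.2500 / 0.032² ≈ 937.89 → 938.
At a 60% response rate, contacts needed = 938 / 0.60 ≈ 1563.33 → 1564.

1564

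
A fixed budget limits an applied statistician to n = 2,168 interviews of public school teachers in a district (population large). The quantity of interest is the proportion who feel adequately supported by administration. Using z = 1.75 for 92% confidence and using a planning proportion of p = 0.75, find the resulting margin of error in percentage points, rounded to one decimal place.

SE(p̂) = √[p(1−p)/n] = √[0.1875/2168] = 0.00930.
E = z × SE = 1.75 × 0.00930 = 0.01627, or 1.6 percentage points.

1.6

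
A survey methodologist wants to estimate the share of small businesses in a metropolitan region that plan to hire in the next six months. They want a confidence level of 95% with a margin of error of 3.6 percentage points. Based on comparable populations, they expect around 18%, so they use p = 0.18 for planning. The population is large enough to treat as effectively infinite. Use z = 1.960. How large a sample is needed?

With p = 0.18, p(1−p) = 0.1476.
n = z²·p(1−p)/E² = 1.960² × 0.1476 / 0.036² = 3.8416 × 0.1476 / 0.001296 ≈ 437.52.
Rounding up gives n = 438.

438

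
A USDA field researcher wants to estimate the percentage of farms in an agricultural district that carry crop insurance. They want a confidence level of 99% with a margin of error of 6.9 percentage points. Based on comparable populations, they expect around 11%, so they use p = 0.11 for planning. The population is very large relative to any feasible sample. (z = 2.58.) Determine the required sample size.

137

With p = 0.11, p(1−p) = 0.0979.
n = z²·p(1−p)/E² = 2.58² × 0.0979 / 0.069² = 6.6564 × 0.0979 / 0.004761 ≈ 136.87.
Rounding up gives n = 137.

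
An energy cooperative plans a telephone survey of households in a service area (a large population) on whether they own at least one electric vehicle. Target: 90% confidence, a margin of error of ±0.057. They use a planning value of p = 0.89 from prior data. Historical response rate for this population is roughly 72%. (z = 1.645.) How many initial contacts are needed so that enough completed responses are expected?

Completed interviews needed: n₀ = 1.645² × 0.0979 / 0.057² ≈ 81.54 → 82.
At a 72% response rate, contacts needed = 82 / 0.72 ≈ 113.89 → 114.

114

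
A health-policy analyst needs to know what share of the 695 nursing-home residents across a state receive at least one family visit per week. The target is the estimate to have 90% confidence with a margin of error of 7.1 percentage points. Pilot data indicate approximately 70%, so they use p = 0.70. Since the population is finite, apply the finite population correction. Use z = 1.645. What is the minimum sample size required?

98

Unadjusted: n₀ = 1.645² × 0.70 × 0.30 / 0.071² ≈ 112.73, so n₀ = 113.
Finite population correction with N = 695: n = n₀ / (1 + (n₀−1)/N) = 113 / (1 + 112/695) = 113 / 1.1612 ≈ 97.32.
Rounding up, n = 98.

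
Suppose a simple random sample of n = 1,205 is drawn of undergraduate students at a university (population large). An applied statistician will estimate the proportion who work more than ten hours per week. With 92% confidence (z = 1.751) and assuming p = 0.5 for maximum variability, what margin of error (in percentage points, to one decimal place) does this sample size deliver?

SE(p̂) = √[p(1−p)/n] = √[0.2500/1205] = 0.01440.
E = z × SE = 1.751 × 0.01440 = 0.02522, or 2.5 percentage points.

2.5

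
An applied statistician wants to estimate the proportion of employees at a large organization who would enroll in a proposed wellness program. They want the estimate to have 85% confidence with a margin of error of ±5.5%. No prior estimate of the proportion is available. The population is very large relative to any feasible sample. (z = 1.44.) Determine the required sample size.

172

With no prior estimate, use p = 0.5, giving p(1−p) = 0.25.
n = z²·p(1−p)/E² = 1.44² × 0.2500 / 0.055² = 2.0736 × 0.2500 / 0.003025 ≈ 171.37.
Rounding up gives n = 172.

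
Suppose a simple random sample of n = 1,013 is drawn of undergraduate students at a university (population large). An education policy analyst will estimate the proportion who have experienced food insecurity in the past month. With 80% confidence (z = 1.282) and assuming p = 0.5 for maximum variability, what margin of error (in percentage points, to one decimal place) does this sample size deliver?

2.0

SE(p̂) = √[p(1−p)/n] = √[0.2500/1013] = 0.01571.
E = z × SE = 1.282 × 0.01571 = 0.02014, or 2.0 percentage points.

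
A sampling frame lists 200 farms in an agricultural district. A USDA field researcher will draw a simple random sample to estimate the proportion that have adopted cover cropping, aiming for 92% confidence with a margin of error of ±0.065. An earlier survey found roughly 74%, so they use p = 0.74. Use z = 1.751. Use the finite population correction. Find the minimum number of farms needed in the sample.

Unadjusted: n₀ = 1.751² × 0.74 × 0.26 / 0.065² ≈ 139.62, so n₀ = 140.
Finite population correction with N = 200: n = n₀ / (1 + (n₀−1)/N) = 140 / (1 + 139/200) = 140 / 1.6950 ≈ 82.60.
Rounding up, n = 83.

83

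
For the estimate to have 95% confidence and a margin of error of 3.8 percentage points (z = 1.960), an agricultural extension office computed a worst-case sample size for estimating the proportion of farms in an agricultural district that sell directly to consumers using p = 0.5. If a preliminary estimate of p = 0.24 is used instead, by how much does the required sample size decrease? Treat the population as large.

Conservative (p = 0.5): n = 1.960² × 0.25 / 0.038² ≈ 665.10 → 666.
Using p = 0.24: p(1−p) = 0.1824, so n = 1.960² × 0.1824 / 0.038² ≈ 485.25 → 486.
Reduction: 666 − 486 = 180.

180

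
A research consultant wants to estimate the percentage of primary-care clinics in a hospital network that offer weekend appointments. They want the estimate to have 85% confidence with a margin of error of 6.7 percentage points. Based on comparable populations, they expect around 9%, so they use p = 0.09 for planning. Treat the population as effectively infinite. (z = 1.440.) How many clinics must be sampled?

With p = 0.09, p(1−p) = 0.0819.
n = z²·p(1−p)/E² = 1.440² × 0.0819 / 0.067² = 2.0736 × 0.0819 / 0.004489 ≈ 37.83.
Rounding up gives n = 38.

38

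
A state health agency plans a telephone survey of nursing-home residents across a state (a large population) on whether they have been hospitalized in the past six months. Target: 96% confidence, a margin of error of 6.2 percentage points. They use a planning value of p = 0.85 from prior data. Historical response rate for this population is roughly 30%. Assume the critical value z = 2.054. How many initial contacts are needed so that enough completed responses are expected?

Completed interviews needed: n₀ = 2.054² × 0.1275 / 0.062² ≈ 139.94 → 140.
At a 30% response rate, contacts needed = 140 / 0.30 ≈ 466.67 → 467.

467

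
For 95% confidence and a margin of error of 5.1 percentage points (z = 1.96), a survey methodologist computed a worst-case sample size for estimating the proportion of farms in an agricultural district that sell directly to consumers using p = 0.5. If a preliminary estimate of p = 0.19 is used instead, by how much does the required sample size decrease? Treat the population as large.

Conservative (p = 0.5): n = 1.96² × 0.25 / 0.051² ≈ 369.24 → 370.
Using p = 0.19: p(1−p) = 0.1539, so n = 1.96² × 0.1539 / 0.051² ≈ 227.31 → 228.
Reduction: 370 − 228 = 142.

142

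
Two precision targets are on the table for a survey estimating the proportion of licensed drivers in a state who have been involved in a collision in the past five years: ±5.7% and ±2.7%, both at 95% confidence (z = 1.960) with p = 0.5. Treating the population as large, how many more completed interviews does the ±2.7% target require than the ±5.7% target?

At ±5.7%: n = 1.960² × 0.2500 / 0.057² ≈ 295.60 → 296.
At ±2.7%: n = 1.960² × 0.2500 / 0.027² ≈ 1317.42 → 1318.
Additional respondents: 1318 − 296 = 1022.

1022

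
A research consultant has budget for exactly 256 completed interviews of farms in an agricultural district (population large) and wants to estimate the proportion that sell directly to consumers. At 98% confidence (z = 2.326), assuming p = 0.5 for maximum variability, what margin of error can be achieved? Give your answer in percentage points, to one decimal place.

SE(p̂) = √[p(1−p)/n] = √[0.2500/256] = 0.03125.
E = z × SE = 2.326 × 0.03125 = 0.07269, or 7.3 percentage points.

7.3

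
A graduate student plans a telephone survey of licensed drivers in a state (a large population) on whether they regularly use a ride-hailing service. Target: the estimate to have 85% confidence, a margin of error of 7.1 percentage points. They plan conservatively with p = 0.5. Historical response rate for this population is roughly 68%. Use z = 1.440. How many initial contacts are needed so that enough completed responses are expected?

152

Completed interviews needed: n₀ = 1.440² × 0.2500 / 0.071² ≈ 102.84 → 103.
At a 68% response rate, contacts needed = 103 / 0.68 ≈ 151.47 → 152.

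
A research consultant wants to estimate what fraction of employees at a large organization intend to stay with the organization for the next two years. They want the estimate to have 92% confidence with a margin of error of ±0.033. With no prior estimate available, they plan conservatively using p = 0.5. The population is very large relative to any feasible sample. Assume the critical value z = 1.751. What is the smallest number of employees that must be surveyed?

With p = 0.5, p(1−p) = 0.25.
n = z²·p(1−p)/E² = 1.751² × 0.2500 / 0.033² = 3.0660 × 0.2500 / 0.001089 ≈ 703.86.
Rounding up gives n = 704.

704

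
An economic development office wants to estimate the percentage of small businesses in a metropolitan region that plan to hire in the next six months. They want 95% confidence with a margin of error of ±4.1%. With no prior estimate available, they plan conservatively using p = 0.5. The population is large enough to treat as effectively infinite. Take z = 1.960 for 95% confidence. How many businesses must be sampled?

572

With p = 0.5, p(1−p) = 0.25.
n = z²·p(1−p)/E² = 1.960² × 0.2500 / 0.041² = 3.8416 × 0.2500 / 0.001681 ≈ 571.33.
Rounding up gives n = 572.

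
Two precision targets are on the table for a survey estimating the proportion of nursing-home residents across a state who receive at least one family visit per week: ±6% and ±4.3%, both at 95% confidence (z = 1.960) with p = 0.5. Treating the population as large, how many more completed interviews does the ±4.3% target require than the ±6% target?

253

At ±6%: n = 1.960² × 0.2500 / 0.060² ≈ 266.78 → 267.
At ±4.3%: n = 1.960² × 0.2500 / 0.043² ≈ 519.42 → 520.
Additional respondents: 520 − 267 = 253.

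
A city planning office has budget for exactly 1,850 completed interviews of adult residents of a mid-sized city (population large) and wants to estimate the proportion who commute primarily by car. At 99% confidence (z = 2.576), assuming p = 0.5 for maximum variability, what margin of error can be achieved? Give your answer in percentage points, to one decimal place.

SE(p̂) = √[p(1−p)/n] = √[0.2500/1850] = 0.01162.
E = z × SE = 2.576 × 0.01162 = 0.02995, or 3.0 percentage points.

3.0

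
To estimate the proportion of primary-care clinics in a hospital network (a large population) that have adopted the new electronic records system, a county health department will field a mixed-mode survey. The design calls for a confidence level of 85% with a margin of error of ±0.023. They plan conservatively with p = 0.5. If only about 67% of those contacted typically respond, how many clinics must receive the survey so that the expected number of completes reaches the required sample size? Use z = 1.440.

1463

Completed interviews needed: n₀ = 1.440² × 0.2500 / 0.023² ≈ 979.96 → 980.
At a 67% response rate, contacts needed = 980 / 0.67 ≈ 1462.69 → 1463.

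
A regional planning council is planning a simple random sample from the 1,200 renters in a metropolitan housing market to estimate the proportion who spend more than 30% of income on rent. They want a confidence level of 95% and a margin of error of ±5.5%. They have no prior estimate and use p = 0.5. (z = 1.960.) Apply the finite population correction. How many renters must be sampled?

Unadjusted: n₀ = 1.960² × 0.50 × 0.50 / 0.055² ≈ 317.49, so n₀ = 318.
Finite population correction with N = 1,200: n = n₀ / (1 + (n₀−1)/N) = 318 / (1 + 317/1200) = 318 / 1.2642 ≈ 251.55.
Rounding up, n = 252.

252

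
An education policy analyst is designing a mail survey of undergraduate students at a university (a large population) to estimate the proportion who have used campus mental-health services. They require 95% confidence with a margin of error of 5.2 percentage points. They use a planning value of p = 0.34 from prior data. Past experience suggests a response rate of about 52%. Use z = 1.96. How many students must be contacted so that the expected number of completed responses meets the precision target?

Completed interviews needed: n₀ = 1.96² × 0.2244 / 0.052² ≈ 318.81 → 319.
At a 52% response rate, contacts needed = 319 / 0.52 ≈ 613.46 → 614.

614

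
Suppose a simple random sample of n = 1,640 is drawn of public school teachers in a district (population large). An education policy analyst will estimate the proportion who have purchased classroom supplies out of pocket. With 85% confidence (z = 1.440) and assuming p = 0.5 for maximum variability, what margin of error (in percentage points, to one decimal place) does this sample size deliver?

1.8

SE(p̂) = √[p(1−p)/n] = √[0.2500/1640] = 0.01235.
E = z × SE = 1.440 × 0.01235 = 0.01778, or 1.8 percentage points.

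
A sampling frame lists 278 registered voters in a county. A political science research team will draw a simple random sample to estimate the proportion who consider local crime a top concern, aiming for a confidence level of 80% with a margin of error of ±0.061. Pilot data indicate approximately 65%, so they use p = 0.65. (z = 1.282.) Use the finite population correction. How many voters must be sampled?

Unadjusted: n₀ = 1.282² × 0.65 × 0.35 / 0.061² ≈ 100.48, so n₀ = 101.
Finite population correction with N = 278: n = n₀ / (1 + (n₀−1)/N) = 101 / (1 + 100/278) = 101 / 1.3597 ≈ 74.28.
Rounding up, n = 75.

75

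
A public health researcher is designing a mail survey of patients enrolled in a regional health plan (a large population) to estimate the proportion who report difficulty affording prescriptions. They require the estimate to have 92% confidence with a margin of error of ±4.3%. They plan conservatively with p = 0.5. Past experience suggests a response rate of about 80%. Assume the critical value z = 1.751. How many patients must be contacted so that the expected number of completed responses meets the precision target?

519

Completed interviews needed: n₀ = 1.751² × 0.2500 / 0.043² ≈ 414.55 → 415.
At an 80% response rate, contacts needed = 415 / 0.80 ≈ 518.75 → 519.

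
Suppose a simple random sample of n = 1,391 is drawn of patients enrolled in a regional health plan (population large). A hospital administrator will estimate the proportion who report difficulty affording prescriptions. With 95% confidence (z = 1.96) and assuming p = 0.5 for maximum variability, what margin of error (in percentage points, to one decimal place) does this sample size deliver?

2.6

SE(p̂) = √[p(1−p)/n] = √[0.2500/1391] = 0.01341.
E = z × SE = 1.96 × 0.01341 = 0.02628, or 2.6 percentage points.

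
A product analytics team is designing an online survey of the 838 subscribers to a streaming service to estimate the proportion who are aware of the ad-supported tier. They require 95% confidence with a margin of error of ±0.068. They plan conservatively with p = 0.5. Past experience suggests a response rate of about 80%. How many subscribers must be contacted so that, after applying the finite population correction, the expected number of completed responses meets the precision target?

209

For 95% confidence, z = 1.960.
Completed interviews needed (unadjusted): n₀ = 1.960² × 0.2500 / 0.068² ≈ 207.70 → 208.
FPC for N = 838: n = 208 / (1 + 207/838) = 208 / 1.2470 ≈ 166.80 → 167.
At an 80% response rate, contacts needed = 167 / 0.80 ≈ 208.75 → 209.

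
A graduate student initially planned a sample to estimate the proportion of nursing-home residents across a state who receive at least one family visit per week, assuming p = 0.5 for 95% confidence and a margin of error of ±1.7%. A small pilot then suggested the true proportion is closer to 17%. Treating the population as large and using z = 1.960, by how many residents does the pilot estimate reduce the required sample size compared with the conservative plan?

Conservative (p = 0.5): n = 1.960² × 0.25 / 0.017² ≈ 3323.18 → 3324.
Using p = 0.17: p(1−p) = 0.1411, so n = 1.960² × 0.1411 / 0.017² ≈ 1875.60 → 1876.
Reduction: 3324 − 1876 = 1448.

1448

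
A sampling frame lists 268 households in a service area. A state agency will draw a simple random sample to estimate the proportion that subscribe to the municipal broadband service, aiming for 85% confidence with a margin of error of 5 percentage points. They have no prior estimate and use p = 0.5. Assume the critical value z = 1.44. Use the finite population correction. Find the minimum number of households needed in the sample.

Unadjusted: n₀ = 1.44² × 0.50 × 0.50 / 0.050² ≈ 207.36, so n₀ = 208.
Finite population correction with N = 268: n = n₀ / (1 + (n₀−1)/N) = 208 / (1 + 207/268) = 208 / 1.7724 ≈ 117.36.
Rounding up, n = 118.

118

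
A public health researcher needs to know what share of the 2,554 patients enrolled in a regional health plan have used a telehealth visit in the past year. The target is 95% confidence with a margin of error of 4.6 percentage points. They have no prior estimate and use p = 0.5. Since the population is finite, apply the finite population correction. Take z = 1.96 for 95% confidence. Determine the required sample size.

Unadjusted: n₀ = 1.96² × 0.50 × 0.50 / 0.046² ≈ 453.88, so n₀ = 454.
Finite population correction with N = 2,554: n = n₀ / (1 + (n₀−1)/N) = 454 / (1 + 453/2554) = 454 / 1.1774 ≈ 385.61.
Rounding up, n = 386.

386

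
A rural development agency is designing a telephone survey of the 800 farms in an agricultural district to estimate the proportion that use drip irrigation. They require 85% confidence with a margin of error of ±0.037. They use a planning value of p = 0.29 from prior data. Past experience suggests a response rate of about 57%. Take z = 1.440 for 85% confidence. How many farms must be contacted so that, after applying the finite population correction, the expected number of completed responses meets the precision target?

Completed interviews needed (unadjusted): n₀ = 1.440² × 0.2059 / 0.037² ≈ 311.87 → 312.
FPC for N = 800: n = 312 / (1 + 311/800) = 312 / 1.3887 ≈ 224.66 → 225.
At a 57% response rate, contacts needed = 225 / 0.57 ≈ 394.74 → 395.

395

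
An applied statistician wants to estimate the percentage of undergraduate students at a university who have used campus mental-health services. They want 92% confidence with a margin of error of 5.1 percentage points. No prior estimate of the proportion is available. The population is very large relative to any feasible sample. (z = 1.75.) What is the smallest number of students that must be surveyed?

295

With no prior estimate, use p = 0.5, giving p(1−p) = 0.25.
n = z²·p(1−p)/E² = 1.75² × 0.2500 / 0.051² = 3.0625 × 0.2500 / 0.002601 ≈ 294.36.
Rounding up gives n = 295.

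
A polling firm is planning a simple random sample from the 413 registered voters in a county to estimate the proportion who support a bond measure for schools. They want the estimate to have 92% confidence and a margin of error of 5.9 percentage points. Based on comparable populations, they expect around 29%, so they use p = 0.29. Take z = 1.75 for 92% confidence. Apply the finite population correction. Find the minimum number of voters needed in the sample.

Unadjusted: n₀ = 1.75² × 0.29 × 0.71 / 0.059² ≈ 181.15, so n₀ = 182.
Finite population correction with N = 413: n = n₀ / (1 + (n₀−1)/N) = 182 / (1 + 181/413) = 182 / 1.4383 ≈ 126.54.
Rounding up, n = 127.

127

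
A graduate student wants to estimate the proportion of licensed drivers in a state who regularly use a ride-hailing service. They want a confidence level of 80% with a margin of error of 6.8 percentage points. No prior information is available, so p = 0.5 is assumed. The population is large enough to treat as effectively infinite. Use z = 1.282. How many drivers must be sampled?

89

With p = 0.5, p(1−p) = 0.25.
n = z²·p(1−p)/E² = 1.282² × 0.2500 / 0.068² = 1.6435 × 0.2500 / 0.004624 ≈ 88.86.
Rounding up gives n = 89.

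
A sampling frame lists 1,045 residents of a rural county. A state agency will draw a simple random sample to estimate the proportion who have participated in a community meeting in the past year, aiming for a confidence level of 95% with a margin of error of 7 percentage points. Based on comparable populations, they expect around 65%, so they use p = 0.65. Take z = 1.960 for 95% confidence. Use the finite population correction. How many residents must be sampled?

Unadjusted: n₀ = 1.960² × 0.65 × 0.35 / 0.070² ≈ 178.36, so n₀ = 179.
Finite population correction with N = 1,045: n = n₀ / (1 + (n₀−1)/N) = 179 / (1 + 178/1045) = 179 / 1.1703 ≈ 152.95.
Rounding up, n = 153.

153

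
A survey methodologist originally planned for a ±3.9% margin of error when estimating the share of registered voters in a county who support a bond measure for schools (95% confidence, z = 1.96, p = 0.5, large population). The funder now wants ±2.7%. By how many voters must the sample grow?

At ±3.9%: n = 1.96² × 0.2500 / 0.039² ≈ 631.43 → 632.
At ±2.7%: n = 1.96² × 0.2500 / 0.027² ≈ 1317.42 → 1318.
Additional respondents: 1318 − 632 = 686.

686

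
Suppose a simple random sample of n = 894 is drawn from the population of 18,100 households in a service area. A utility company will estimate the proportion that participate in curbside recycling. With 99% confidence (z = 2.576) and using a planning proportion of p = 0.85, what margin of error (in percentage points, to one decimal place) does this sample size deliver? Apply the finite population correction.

3.0

Finite-population factor: (N−n)/(N−1) = (18100−894)/(18100−1) = 0.9507.
SE(p̂) = √[p(1−p)/n · (N−n)/(N−1)] = √[0.1275/894 × 0.9507] = 0.01164.
E = z × SE = 2.576 × 0.01164 = 0.02999 ≈ 3.0 percentage points.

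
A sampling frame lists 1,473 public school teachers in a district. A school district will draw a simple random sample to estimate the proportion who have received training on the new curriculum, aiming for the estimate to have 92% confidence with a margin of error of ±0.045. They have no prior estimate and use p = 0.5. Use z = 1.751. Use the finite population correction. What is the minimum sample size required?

302

Unadjusted: n₀ = 1.751² × 0.50 × 0.50 / 0.045² ≈ 378.52, so n₀ = 379.
Finite population correction with N = 1,473: n = n₀ / (1 + (n₀−1)/N) = 379 / (1 + 378/1473) = 379 / 1.2566 ≈ 301.60.
Rounding up, n = 302.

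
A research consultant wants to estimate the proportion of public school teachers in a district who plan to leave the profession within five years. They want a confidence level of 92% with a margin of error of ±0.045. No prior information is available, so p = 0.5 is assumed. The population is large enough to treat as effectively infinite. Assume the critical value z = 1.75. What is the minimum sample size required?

With p = 0.5, p(1−p) = 0.25.
n = z²·p(1−p)/E² = 1.75² × 0.2500 / 0.045² = 3.0625 × 0.2500 / 0.002025 ≈ 378.09.
Rounding up gives n = 379.

379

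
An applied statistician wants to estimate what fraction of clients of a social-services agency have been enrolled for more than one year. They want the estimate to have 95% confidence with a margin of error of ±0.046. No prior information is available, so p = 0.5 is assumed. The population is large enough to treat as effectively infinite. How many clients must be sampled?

454

For 95% confidence, z = 1.960.
With p = 0.5, p(1−p) = 0.25.
n = z²·p(1−p)/E² = 1.960² × 0.2500 / 0.046² = 3.8416 × 0.2500 / 0.002116 ≈ 453.88.
Rounding up gives n = 454.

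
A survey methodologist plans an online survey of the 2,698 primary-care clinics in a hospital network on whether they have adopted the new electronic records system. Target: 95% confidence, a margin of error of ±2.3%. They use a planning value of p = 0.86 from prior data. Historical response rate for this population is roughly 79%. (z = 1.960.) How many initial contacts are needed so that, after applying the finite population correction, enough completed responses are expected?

837

Completed interviews needed (unadjusted): n₀ = 1.960² × 0.1204 / 0.023² ≈ 874.35 → 875.
FPC for N = 2,698: n = 875 / (1 + 874/2698) = 875 / 1.3239 ≈ 660.90 → 661.
At a 79% response rate, contacts needed = 661 / 0.79 ≈ 836.71 → 837.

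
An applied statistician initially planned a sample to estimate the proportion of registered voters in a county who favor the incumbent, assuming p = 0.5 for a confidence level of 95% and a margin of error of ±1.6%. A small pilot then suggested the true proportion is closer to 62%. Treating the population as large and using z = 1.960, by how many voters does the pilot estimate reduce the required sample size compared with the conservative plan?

216

Conservative (p = 0.5): n = 1.960² × 0.25 / 0.016² ≈ 3751.56 → 3752.
Using p = 0.62: p(1−p) = 0.2356, so n = 1.960² × 0.2356 / 0.016² ≈ 3535.47 → 3536.
Reduction: 3752 − 3536 = 216.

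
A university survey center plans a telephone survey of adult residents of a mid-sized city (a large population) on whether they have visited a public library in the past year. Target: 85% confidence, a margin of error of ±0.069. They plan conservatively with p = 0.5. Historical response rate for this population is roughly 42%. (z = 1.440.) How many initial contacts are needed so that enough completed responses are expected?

260

Completed interviews needed: n₀ = 1.440² × 0.2500 / 0.069² ≈ 108.88 → 109.
At a 42% response rate, contacts needed = 109 / 0.42 ≈ 259.52 → 260.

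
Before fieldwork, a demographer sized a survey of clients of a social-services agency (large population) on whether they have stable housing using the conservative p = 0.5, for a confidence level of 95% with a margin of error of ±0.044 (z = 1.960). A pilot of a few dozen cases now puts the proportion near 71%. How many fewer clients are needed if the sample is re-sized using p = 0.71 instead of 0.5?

88

Conservative (p = 0.5): n = 1.960² × 0.25 / 0.044² ≈ 496.07 → 497.
Using p = 0.71: p(1−p) = 0.2059, so n = 1.960² × 0.2059 / 0.044² ≈ 408.57 → 409.
Reduction: 497 − 409 = 88.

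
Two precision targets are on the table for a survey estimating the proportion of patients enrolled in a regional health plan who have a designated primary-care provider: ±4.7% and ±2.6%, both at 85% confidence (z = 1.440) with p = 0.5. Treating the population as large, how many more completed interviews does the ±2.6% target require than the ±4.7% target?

532

At ±4.7%: n = 1.440² × 0.2500 / 0.047² ≈ 234.68 → 235.
At ±2.6%: n = 1.440² × 0.2500 / 0.026² ≈ 766.86 → 767.
Additional respondents: 767 − 235 = 532.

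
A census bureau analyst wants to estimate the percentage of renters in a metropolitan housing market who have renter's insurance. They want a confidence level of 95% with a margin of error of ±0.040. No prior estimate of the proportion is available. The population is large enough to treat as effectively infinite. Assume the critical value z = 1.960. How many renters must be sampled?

With no prior estimate, use p = 0.5, giving p(1−p) = 0.25.
n = z²·p(1−p)/E² = 1.960² × 0.2500 / 0.040² = 3.8416 × 0.2500 / 0.001600 ≈ 600.25.
Rounding up gives n = 601.

601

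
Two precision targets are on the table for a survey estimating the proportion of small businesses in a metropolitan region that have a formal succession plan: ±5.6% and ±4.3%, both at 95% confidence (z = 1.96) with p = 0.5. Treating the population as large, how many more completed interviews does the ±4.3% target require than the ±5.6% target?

213

At ±5.6%: n = 1.96² × 0.2500 / 0.056² ≈ 306.25 → 307.
At ±4.3%: n = 1.96² × 0.2500 / 0.043² ≈ 519.42 → 520.
Additional respondents: 520 − 307 = 213.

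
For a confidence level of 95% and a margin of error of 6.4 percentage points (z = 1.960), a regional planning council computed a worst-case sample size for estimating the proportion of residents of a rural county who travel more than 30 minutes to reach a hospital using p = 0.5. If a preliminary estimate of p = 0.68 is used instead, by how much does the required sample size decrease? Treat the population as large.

30

Conservative (p = 0.5): n = 1.960² × 0.25 / 0.064² ≈ 234.47 → 235.
Using p = 0.68: p(1−p) = 0.2176, so n = 1.960² × 0.2176 / 0.064² ≈ 204.08 → 205.
Reduction: 235 − 205 = 30.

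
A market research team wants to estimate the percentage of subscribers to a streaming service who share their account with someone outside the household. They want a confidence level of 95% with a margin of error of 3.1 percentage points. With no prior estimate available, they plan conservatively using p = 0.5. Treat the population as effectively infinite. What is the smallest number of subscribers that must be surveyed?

1000

For 95% confidence, z = 1.960.
With p = 0.5, p(1−p) = 0.25.
n = z²·p(1−p)/E² = 1.960² × 0.2500 / 0.031² = 3.8416 × 0.2500 / 0.000961 ≈ 999.38.
Rounding up gives n = 1000.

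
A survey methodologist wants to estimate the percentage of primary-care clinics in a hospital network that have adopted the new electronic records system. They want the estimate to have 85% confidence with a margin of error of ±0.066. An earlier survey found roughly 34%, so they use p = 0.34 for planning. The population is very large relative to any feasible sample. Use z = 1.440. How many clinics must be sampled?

107

With p = 0.34, p(1−p) = 0.2244.
n = z²·p(1−p)/E² = 1.440² × 0.2244 / 0.066² = 2.0736 × 0.2244 / 0.004356 ≈ 106.82.
Rounding up gives n = 107.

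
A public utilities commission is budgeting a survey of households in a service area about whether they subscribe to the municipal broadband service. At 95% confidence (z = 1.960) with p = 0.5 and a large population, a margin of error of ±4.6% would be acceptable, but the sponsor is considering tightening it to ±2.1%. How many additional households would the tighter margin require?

1724

At ±4.6%: n = 1.960² × 0.2500 / 0.046² ≈ 453.88 → 454.
At ±2.1%: n = 1.960² × 0.2500 / 0.021² ≈ 2177.78 → 2178.
Additional respondents: 2178 − 454 = 1724.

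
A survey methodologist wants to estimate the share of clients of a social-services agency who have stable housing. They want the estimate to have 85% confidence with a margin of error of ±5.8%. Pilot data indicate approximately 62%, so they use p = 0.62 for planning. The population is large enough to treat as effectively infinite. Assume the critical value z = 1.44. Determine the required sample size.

146

With p = 0.62, p(1−p) = 0.2356.
n = z²·p(1−p)/E² = 1.44² × 0.2356 / 0.058² = 2.0736 × 0.2356 / 0.003364 ≈ 145.23.
Rounding up gives n = 146.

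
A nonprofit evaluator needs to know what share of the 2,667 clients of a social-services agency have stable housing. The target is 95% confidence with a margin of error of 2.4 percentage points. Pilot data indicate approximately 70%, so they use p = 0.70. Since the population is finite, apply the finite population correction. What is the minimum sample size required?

919

For 95% confidence, z = 1.960.
Unadjusted: n₀ = 1.960² × 0.70 × 0.30 / 0.024² ≈ 1400.58, so n₀ = 1401.
Finite population correction with N = 2,667: n = n₀ / (1 + (n₀−1)/N) = 1401 / (1 + 1400/2667) = 1401 / 1.5249 ≈ 918.73.
Rounding up, n = 919.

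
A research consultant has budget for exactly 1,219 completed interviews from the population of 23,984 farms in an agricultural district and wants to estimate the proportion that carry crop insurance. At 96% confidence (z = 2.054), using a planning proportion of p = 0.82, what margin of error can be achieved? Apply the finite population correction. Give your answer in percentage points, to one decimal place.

2.2

Finite-population factor: (N−n)/(N−1) = (23984−1219)/(23984−1) = 0.9492.
SE(p̂) = √[p(1−p)/n · (N−n)/(N−1)] = √[0.1476/1219 × 0.9492] = 0.01072.
E = z × SE = 2.054 × 0.01072 = 0.02202 ≈ 2.2 percentage points.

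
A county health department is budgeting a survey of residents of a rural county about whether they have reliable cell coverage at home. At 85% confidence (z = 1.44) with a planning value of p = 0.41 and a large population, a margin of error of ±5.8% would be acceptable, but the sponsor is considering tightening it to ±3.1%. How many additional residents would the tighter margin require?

372

At ±5.8%: n = 1.44² × 0.2419 / 0.058² ≈ 149.11 → 150.
At ±3.1%: n = 1.44² × 0.2419 / 0.031² ≈ 521.96 → 522.
Additional respondents: 522 − 150 = 372.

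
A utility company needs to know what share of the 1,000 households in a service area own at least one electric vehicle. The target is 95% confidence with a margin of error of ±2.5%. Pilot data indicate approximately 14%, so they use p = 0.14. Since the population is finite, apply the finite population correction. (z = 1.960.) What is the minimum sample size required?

426

Unadjusted: n₀ = 1.960² × 0.14 × 0.86 / 0.025² ≈ 740.05, so n₀ = 741.
Finite population correction with N = 1,000: n = n₀ / (1 + (n₀−1)/N) = 741 / (1 + 740/1000) = 741 / 1.7400 ≈ 425.86.
Rounding up, n = 426.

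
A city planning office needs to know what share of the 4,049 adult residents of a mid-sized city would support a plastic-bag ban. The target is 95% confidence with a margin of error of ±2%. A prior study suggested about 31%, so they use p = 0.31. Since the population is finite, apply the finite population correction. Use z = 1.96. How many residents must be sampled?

Unadjusted: n₀ = 1.96² × 0.31 × 0.69 / 0.020² ≈ 2054.30, so n₀ = 2055.
Finite population correction with N = 4,049: n = n₀ / (1 + (n₀−1)/N) = 2055 / (1 + 2054/4049) = 2055 / 1.5073 ≈ 1363.38.
Rounding up, n = 1364.

1364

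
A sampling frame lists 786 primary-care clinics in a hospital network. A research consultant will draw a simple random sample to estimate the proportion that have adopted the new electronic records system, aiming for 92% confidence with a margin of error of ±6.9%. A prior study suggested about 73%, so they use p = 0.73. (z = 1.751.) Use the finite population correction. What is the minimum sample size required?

Unadjusted: n₀ = 1.751² × 0.73 × 0.27 / 0.069² ≈ 126.93, so n₀ = 127.
Finite population correction with N = 786: n = n₀ / (1 + (n₀−1)/N) = 127 / (1 + 126/786) = 127 / 1.1603 ≈ 109.45.
Rounding up, n = 110.

110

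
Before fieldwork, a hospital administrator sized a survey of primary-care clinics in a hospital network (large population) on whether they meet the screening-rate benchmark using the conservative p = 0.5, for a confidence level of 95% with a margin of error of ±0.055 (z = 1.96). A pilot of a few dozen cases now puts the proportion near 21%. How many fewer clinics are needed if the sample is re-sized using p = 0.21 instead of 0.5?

Conservative (p = 0.5): n = 1.96² × 0.25 / 0.055² ≈ 317.49 → 318.
Using p = 0.21: p(1−p) = 0.1659, so n = 1.96² × 0.1659 / 0.055² ≈ 210.68 → 211.
Reduction: 318 − 211 = 107.

107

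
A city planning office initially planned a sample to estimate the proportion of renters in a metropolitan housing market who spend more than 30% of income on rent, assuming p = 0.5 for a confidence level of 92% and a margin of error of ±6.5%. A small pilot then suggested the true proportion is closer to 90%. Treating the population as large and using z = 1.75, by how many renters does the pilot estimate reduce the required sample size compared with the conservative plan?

116

Conservative (p = 0.5): n = 1.75² × 0.25 / 0.065² ≈ 181.21 → 182.
Using p = 0.90: p(1−p) = 0.0900, so n = 1.75² × 0.0900 / 0.065² ≈ 65.24 → 66.
Reduction: 182 − 66 = 116.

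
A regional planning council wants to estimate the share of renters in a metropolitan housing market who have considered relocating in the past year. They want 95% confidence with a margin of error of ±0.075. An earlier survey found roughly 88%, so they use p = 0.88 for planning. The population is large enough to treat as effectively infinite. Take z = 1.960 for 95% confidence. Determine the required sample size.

With p = 0.88, p(1−p) = 0.1056.
n = z²·p(1−p)/E² = 1.960² × 0.1056 / 0.075² = 3.8416 × 0.1056 / 0.005625 ≈ 72.12.
Rounding up gives n = 73.

73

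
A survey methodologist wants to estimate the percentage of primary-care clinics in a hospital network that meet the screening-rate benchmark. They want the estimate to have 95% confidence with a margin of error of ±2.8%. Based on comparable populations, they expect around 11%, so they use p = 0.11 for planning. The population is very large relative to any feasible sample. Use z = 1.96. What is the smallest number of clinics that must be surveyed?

With p = 0.11, p(1−p) = 0.0979.
n = z²·p(1−p)/E² = 1.96² × 0.0979 / 0.028² = 3.8416 × 0.0979 / 0.000784 ≈ 479.71.
Rounding up gives n = 480.

480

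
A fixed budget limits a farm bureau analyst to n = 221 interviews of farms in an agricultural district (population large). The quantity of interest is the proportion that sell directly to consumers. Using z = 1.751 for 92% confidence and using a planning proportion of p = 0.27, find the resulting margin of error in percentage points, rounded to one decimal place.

SE(p̂) = √[p(1−p)/n] = √[0.1971/221] = 0.02986.
E = z × SE = 1.751 × 0.02986 = 0.05229, or 5.2 percentage points.

5.2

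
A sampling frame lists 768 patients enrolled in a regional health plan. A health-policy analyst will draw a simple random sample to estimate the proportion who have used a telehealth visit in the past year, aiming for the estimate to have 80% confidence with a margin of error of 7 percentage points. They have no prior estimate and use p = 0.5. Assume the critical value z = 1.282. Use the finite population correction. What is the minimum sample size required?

76

Unadjusted: n₀ = 1.282² × 0.50 × 0.50 / 0.070² ≈ 83.85, so n₀ = 84.
Finite population correction with N = 768: n = n₀ / (1 + (n₀−1)/N) = 84 / (1 + 83/768) = 84 / 1.1081 ≈ 75.81.
Rounding up, n = 76.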